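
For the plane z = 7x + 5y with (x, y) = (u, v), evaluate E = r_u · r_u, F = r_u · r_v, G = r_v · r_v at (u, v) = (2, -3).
E = 50;  F = 35;  G = 26

Partials: r_u = (1, 0, 7), r_v = (0, 1, 5). As functions of (u, v):
  E = r_u · r_u = 50,
  F = r_u · r_v = 35,
  G = r_v · r_v = 26.
Evaluating at (u, v) = (2, -3): E = 50, F = 35, G = 26.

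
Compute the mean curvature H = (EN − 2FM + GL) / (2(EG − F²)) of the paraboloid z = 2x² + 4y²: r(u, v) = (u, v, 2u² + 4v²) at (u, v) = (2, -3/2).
H = 50*sqrt(209)/3971

With E = 16*u^2 + 1, F = 32*u*v, G = 64*v^2 + 1, L = 4/sqrt(16*u^2 + 64*v^2 + 1), M = 0, N = 8/sqrt(16*u^2 + 64*v^2 + 1), assemble
  H = (EN − 2FM + GL) / (2(EG − F²)) = 2*(32*u^2 + 64*v^2 + 3)/(16*u^2 + 64*v^2 + 1)^(3/2).
At (u, v) = (2, -3/2): H = 50*sqrt(209)/3971.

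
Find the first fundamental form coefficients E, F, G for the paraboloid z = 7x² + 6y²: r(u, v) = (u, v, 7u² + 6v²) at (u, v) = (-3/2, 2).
E = 442;  F = -504;  G = 577

Partials: r_u = (1, 0, 14*u), r_v = (0, 1, 12*v). As functions of (u, v):
  E = r_u · r_u = 196*u^2 + 1,
  F = r_u · r_v = 168*u*v,
  G = r_v · r_v = 144*v^2 + 1.
Evaluating at (u, v) = (-3/2, 2): E = 442, F = -504, G = 577.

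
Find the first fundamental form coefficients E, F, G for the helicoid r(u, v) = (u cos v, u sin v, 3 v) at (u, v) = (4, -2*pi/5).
E = 1;  F = 0;  G = 25

Partials: r_u = (cos(v), sin(v), 0), r_v = (-u*sin(v), u*cos(v), 3). As functions of (u, v):
  E = r_u · r_u = 1,
  F = r_u · r_v = 0,
  G = r_v · r_v = u^2 + 9.
Evaluating at (u, v) = (4, -2*pi/5): E = 1, F = 0, G = 25.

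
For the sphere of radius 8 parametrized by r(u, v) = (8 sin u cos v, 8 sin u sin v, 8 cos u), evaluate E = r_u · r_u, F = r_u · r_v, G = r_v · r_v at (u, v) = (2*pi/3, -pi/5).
E = 64;  F = 0;  G = 48

Partials: r_u = (8*cos(u)*cos(v), 8*sin(v)*cos(u), -8*sin(u)), r_v = (-8*sin(u)*sin(v), 8*sin(u)*cos(v), 0). As functions of (u, v):
  E = r_u · r_u = 64,
  F = r_u · r_v = 0,
  G = r_v · r_v = 64*sin(u)^2.
Evaluating at (u, v) = (2*pi/3, -pi/5): E = 64, F = 0, G = 48.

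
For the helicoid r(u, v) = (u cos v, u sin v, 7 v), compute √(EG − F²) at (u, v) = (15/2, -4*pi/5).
√(EG − F²)|_{(15/2, -4*pi/5)} = sqrt(421)/2

E = 1, F = 0, G = u^2 + 49; EG − F² = u^2 + 49; √(EG − F²) = sqrt(u^2 + 49). At the given point: sqrt(421)/2.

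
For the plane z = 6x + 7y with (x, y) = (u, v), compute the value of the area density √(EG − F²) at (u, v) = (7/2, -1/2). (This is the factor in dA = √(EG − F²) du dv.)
√(EG − F²)|_{(7/2, -1/2)} = sqrt(86)

E = 37, F = 42, G = 50, so EG − F² = 86. Taking the positive square root: √(EG − F²) = sqrt(86). At (u, v) = (7/2, -1/2): sqrt(86).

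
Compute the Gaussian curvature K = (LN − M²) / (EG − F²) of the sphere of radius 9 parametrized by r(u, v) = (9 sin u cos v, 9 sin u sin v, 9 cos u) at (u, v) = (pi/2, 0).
K = 1/81

Coefficients of the first fundamental form: E = 81, F = 0, G = 81*sin(u)^2.
Coefficients of the second fundamental form: L = -9*sin(u)/Abs(sin(u)), M = 0, N = -9*sin(u)^3/Abs(sin(u)).
Assemble K = (LN − M²)/(EG − F²) = 1/81. At (u, v) = (pi/2, 0): K = 1/81.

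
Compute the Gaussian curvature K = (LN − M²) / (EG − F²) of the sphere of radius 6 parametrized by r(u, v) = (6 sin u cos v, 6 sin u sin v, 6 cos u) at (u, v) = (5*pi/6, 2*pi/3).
K = 1/36

Coefficients of the first fundamental form: E = 36, F = 0, G = 36*sin(u)^2.
Coefficients of the second fundamental form: L = -6*sin(u)/Abs(sin(u)), M = 0, N = -6*sin(u)^3/Abs(sin(u)).
Assemble K = (LN − M²)/(EG − F²) = 1/36. At (u, v) = (5*pi/6, 2*pi/3): K = 1/36.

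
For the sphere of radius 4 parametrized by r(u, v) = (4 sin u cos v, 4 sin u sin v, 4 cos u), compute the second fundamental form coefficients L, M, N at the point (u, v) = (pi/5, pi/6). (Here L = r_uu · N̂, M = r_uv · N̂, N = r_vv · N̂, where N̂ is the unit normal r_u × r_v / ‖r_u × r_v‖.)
L = -4;  M = 0;  N = -5/2 + sqrt(5)/2

Compute the unit normal N̂(u, v) = (sin(u)^2*cos(v)/Abs(sin(u)), sin(u)^2*sin(v)/Abs(sin(u)), sin(2*u)/(2*Abs(sin(u)))), and the second partials r_uu, r_uv, r_vv. Take dot products:
  L(u, v) = r_uu · N̂ = -4*sin(u)/Abs(sin(u)),
  M(u, v) = r_uv · N̂ = 0,
  N(u, v) = r_vv · N̂ = -4*sin(u)^3/Abs(sin(u)).
Evaluating at (u, v) = (pi/5, pi/6):
  L = -4, M = 0, N = -5/2 + sqrt(5)/2.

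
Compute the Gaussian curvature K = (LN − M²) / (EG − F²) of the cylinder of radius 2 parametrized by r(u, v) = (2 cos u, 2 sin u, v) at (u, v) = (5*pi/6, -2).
K = 0

Coefficients of the first fundamental form: E = 4, F = 0, G = 1.
Coefficients of the second fundamental form: L = -2, M = 0, N = 0.
Assemble K = (LN − M²)/(EG − F²) = 0. At (u, v) = (5*pi/6, -2): K = 0.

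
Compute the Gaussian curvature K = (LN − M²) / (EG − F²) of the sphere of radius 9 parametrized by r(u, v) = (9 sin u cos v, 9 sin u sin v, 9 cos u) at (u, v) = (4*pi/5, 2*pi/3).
K = 1/81

Coefficients of the first fundamental form: E = 81, F = 0, G = 81*sin(u)^2.
Coefficients of the second fundamental form: L = -9*sin(u)/Abs(sin(u)), M = 0, N = -9*sin(u)^3/Abs(sin(u)).
Assemble K = (LN − M²)/(EG − F²) = 1/81. At (u, v) = (4*pi/5, 2*pi/3): K = 1/81.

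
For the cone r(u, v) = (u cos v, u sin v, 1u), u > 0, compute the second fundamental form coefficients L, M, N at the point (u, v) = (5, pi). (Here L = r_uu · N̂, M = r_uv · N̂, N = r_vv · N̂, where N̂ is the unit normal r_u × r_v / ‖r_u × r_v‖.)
L = 0;  M = 0;  N = 5*sqrt(2)/2

Compute the unit normal N̂(u, v) = (-sqrt(2)*u*cos(v)/(2*Abs(u)), -sqrt(2)*u*sin(v)/(2*Abs(u)), sqrt(2)*u/(2*Abs(u))), and the second partials r_uu, r_uv, r_vv. Take dot products:
  L(u, v) = r_uu · N̂ = 0,
  M(u, v) = r_uv · N̂ = 0,
  N(u, v) = r_vv · N̂ = sqrt(2)*u^2/(2*Abs(u)).
Evaluating at (u, v) = (5, pi):
  L = 0, M = 0, N = 5*sqrt(2)/2.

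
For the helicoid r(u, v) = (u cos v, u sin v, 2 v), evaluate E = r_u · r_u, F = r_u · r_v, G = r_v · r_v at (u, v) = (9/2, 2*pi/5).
E = 1;  F = 0;  G = 97/4

Partials: r_u = (cos(v), sin(v), 0), r_v = (-u*sin(v), u*cos(v), 2). As functions of (u, v):
  E = r_u · r_u = 1,
  F = r_u · r_v = 0,
  G = r_v · r_v = u^2 + 4.
Evaluating at (u, v) = (9/2, 2*pi/5): E = 1, F = 0, G = 97/4.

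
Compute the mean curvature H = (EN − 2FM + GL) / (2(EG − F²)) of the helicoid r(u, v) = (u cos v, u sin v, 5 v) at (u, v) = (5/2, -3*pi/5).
H = 0

With E = 1, F = 0, G = u^2 + 25, L = 0, M = -5/sqrt(u^2 + 25), N = 0, assemble
  H = (EN − 2FM + GL) / (2(EG − F²)) = 0.
At (u, v) = (5/2, -3*pi/5): H = 0.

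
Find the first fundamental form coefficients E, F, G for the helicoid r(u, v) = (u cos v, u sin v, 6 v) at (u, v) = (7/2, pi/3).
E = 1;  F = 0;  G = 193/4

Partials: r_u = (cos(v), sin(v), 0), r_v = (-u*sin(v), u*cos(v), 6). As functions of (u, v):
  E = r_u · r_u = 1,
  F = r_u · r_v = 0,
  G = r_v · r_v = u^2 + 36.
Evaluating at (u, v) = (7/2, pi/3): E = 1, F = 0, G = 193/4.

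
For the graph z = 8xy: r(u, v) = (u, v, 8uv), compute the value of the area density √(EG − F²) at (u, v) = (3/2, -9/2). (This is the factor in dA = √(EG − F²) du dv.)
√(EG − F²)|_{(3/2, -9/2)} = sqrt(1441)

E = 64*v^2 + 1, F = 64*u*v, G = 64*u^2 + 1, so EG − F² = 64*u^2 + 64*v^2 + 1. Taking the positive square root: √(EG − F²) = sqrt(64*u^2 + 64*v^2 + 1). At (u, v) = (3/2, -9/2): sqrt(1441).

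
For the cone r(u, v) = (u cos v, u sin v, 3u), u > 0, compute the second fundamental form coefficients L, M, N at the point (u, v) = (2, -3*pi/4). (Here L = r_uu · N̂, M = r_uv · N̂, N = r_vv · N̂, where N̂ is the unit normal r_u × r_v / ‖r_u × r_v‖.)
L = 0;  M = 0;  N = 3*sqrt(10)/5

Compute the unit normal N̂(u, v) = (-3*sqrt(10)*u*cos(v)/(10*Abs(u)), -3*sqrt(10)*u*sin(v)/(10*Abs(u)), sqrt(10)*u/(10*Abs(u))), and the second partials r_uu, r_uv, r_vv. Take dot products:
  L(u, v) = r_uu · N̂ = 0,
  M(u, v) = r_uv · N̂ = 0,
  N(u, v) = r_vv · N̂ = 3*sqrt(10)*u^2/(10*Abs(u)).
Evaluating at (u, v) = (2, -3*pi/4):
  L = 0, M = 0, N = 3*sqrt(10)/5.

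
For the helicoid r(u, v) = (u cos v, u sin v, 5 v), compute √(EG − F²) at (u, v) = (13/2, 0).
√(EG − F²)|_{(13/2, 0)} = sqrt(269)/2

E = 1, F = 0, G = u^2 + 25; EG − F² = u^2 + 25; √(EG − F²) = sqrt(u^2 + 25). At the given point: sqrt(269)/2.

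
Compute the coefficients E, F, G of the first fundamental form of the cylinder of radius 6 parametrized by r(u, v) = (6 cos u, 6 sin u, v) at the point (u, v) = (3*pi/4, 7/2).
E = 36;  F = 0;  G = 1

Partials: r_u = (-6*sin(u), 6*cos(u), 0), r_v = (0, 0, 1). As functions of (u, v):
  E = r_u · r_u = 36,
  F = r_u · r_v = 0,
  G = r_v · r_v = 1.
Evaluating at (u, v) = (3*pi/4, 7/2): E = 36, F = 0, G = 1.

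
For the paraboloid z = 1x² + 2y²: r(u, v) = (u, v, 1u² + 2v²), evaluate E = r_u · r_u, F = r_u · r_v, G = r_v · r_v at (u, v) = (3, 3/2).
E = 37;  F = 36;  G = 37

Partials: r_u = (1, 0, 2*u), r_v = (0, 1, 4*v). As functions of (u, v):
  E = r_u · r_u = 4*u^2 + 1,
  F = r_u · r_v = 8*u*v,
  G = r_v · r_v = 16*v^2 + 1.
Evaluating at (u, v) = (3, 3/2): E = 37, F = 36, G = 37.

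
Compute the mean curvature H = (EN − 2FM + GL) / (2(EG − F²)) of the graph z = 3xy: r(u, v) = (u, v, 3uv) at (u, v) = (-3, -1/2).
H = -324*sqrt(337)/113569

With E = 9*v^2 + 1, F = 9*u*v, G = 9*u^2 + 1, L = 0, M = 3/sqrt(9*u^2 + 9*v^2 + 1), N = 0, assemble
  H = (EN − 2FM + GL) / (2(EG − F²)) = -27*u*v/(9*u^2 + 9*v^2 + 1)^(3/2).
At (u, v) = (-3, -1/2): H = -324*sqrt(337)/113569.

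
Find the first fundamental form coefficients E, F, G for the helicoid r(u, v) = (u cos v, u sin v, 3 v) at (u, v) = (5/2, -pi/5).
E = 1;  F = 0;  G = 61/4

Partials: r_u = (cos(v), sin(v), 0), r_v = (-u*sin(v), u*cos(v), 3). As functions of (u, v):
  E = r_u · r_u = 1,
  F = r_u · r_v = 0,
  G = r_v · r_v = u^2 + 9.
Evaluating at (u, v) = (5/2, -pi/5): E = 1, F = 0, G = 61/4.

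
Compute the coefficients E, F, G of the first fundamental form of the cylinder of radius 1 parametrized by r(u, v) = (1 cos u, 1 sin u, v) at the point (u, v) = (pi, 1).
E = 1;  F = 0;  G = 1

Partials: r_u = (-sin(u), cos(u), 0), r_v = (0, 0, 1). As functions of (u, v):
  E = r_u · r_u = 1,
  F = r_u · r_v = 0,
  G = r_v · r_v = 1.
Evaluating at (u, v) = (pi, 1): E = 1, F = 0, G = 1.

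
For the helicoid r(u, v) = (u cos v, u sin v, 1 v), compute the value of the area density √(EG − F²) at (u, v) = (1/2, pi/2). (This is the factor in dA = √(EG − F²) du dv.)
√(EG − F²)|_{(1/2, pi/2)} = sqrt(5)/2

E = 1, F = 0, G = u^2 + 1, so EG − F² = u^2 + 1. Taking the positive square root: √(EG − F²) = sqrt(u^2 + 1). At (u, v) = (1/2, pi/2): sqrt(5)/2.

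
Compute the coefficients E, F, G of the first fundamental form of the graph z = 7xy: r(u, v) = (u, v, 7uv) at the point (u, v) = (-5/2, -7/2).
E = 2405/4;  F = 1715/4;  G = 1229/4

Partials: r_u = (1, 0, 7*v), r_v = (0, 1, 7*u). As functions of (u, v):
  E = r_u · r_u = 49*v^2 + 1,
  F = r_u · r_v = 49*u*v,
  G = r_v · r_v = 49*u^2 + 1.
Evaluating at (u, v) = (-5/2, -7/2): E = 2405/4, F = 1715/4, G = 1229/4.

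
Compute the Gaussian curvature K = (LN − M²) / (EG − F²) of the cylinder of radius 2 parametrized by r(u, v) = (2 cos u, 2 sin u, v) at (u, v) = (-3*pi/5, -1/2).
K = 0

Coefficients of the first fundamental form: E = 4, F = 0, G = 1.
Coefficients of the second fundamental form: L = -2, M = 0, N = 0.
Assemble K = (LN − M²)/(EG − F²) = 0. At (u, v) = (-3*pi/5, -1/2): K = 0.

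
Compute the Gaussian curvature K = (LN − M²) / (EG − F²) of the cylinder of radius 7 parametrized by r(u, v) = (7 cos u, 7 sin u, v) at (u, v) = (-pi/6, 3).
K = 0

Coefficients of the first fundamental form: E = 49, F = 0, G = 1.
Coefficients of the second fundamental form: L = -7, M = 0, N = 0.
Assemble K = (LN − M²)/(EG − F²) = 0. At (u, v) = (-pi/6, 3): K = 0.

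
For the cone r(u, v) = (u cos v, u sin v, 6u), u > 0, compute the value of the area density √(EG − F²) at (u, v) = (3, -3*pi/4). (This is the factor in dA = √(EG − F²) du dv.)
√(EG − F²)|_{(3, -3*pi/4)} = 3*sqrt(37)

E = 37, F = 0, G = u^2, so EG − F² = 37*u^2. Taking the positive square root: √(EG − F²) = sqrt(37)*Abs(u). At (u, v) = (3, -3*pi/4): 3*sqrt(37).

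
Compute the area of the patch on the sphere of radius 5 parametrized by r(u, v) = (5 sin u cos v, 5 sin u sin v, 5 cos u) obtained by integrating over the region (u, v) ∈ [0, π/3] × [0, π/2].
Area = 25*pi/4

Area = ∫∫ √(EG − F²) du dv with √(EG − F²) = 25*Abs(sin(u)). Integrating over [0, π/3] × [0, π/2] gives 25*pi/4.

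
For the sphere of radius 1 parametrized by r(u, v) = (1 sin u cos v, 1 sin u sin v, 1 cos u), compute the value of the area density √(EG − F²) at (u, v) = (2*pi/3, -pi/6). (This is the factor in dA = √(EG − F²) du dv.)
√(EG − F²)|_{(2*pi/3, -pi/6)} = sqrt(3)/2

E = 1, F = 0, G = sin(u)^2, so EG − F² = sin(u)^2. Taking the positive square root: √(EG − F²) = Abs(sin(u)). At (u, v) = (2*pi/3, -pi/6): sqrt(3)/2.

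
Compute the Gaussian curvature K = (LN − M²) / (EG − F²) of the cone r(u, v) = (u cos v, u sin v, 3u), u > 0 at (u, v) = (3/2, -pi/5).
K = 0

Coefficients of the first fundamental form: E = 10, F = 0, G = u^2.
Coefficients of the second fundamental form: L = 0, M = 0, N = 3*sqrt(10)*u^2/(10*Abs(u)).
Assemble K = (LN − M²)/(EG − F²) = 0. At (u, v) = (3/2, -pi/5): K = 0.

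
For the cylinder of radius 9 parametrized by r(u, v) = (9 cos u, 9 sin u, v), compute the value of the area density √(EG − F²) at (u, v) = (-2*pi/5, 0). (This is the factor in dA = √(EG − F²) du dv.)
√(EG − F²)|_{(-2*pi/5, 0)} = 9

E = 81, F = 0, G = 1, so EG − F² = 81. Taking the positive square root: √(EG − F²) = 9. At (u, v) = (-2*pi/5, 0): 9.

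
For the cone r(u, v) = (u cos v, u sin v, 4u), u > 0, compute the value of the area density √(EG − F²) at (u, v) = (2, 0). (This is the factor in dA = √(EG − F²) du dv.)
√(EG − F²)|_{(2, 0)} = 2*sqrt(17)

E = 17, F = 0, G = u^2, so EG − F² = 17*u^2. Taking the positive square root: √(EG − F²) = sqrt(17)*Abs(u). At (u, v) = (2, 0): 2*sqrt(17).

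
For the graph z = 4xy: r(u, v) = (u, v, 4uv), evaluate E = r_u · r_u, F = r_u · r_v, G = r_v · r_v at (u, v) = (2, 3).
E = 145;  F = 96;  G = 65

Partials: r_u = (1, 0, 4*v), r_v = (0, 1, 4*u). As functions of (u, v):
  E = r_u · r_u = 16*v^2 + 1,
  F = r_u · r_v = 16*u*v,
  G = r_v · r_v = 16*u^2 + 1.
Evaluating at (u, v) = (2, 3): E = 145, F = 96, G = 65.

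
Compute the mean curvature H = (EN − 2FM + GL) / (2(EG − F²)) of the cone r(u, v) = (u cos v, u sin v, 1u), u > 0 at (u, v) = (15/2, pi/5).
H = sqrt(2)/30

With E = 2, F = 0, G = u^2, L = 0, M = 0, N = sqrt(2)*u^2/(2*Abs(u)), assemble
  H = (EN − 2FM + GL) / (2(EG − F²)) = sqrt(2)/(4*Abs(u)).
At (u, v) = (15/2, pi/5): H = sqrt(2)/30.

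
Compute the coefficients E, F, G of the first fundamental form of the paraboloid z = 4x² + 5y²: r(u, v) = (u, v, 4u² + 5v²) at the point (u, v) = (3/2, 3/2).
E = 145;  F = 180;  G = 226

Partials: r_u = (1, 0, 8*u), r_v = (0, 1, 10*v). As functions of (u, v):
  E = r_u · r_u = 64*u^2 + 1,
  F = r_u · r_v = 80*u*v,
  G = r_v · r_v = 100*v^2 + 1.
Evaluating at (u, v) = (3/2, 3/2): E = 145, F = 180, G = 226.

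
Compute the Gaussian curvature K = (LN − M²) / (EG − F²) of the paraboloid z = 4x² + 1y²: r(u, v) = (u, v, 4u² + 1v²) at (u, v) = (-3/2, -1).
K = 16/22201

Coefficients of the first fundamental form: E = 64*u^2 + 1, F = 16*u*v, G = 4*v^2 + 1.
Coefficients of the second fundamental form: L = 8/sqrt(64*u^2 + 4*v^2 + 1), M = 0, N = 2/sqrt(64*u^2 + 4*v^2 + 1).
Assemble K = (LN − M²)/(EG − F²) = 16/(4096*u^4 + 512*u^2*v^2 + 128*u^2 + 16*v^4 + 8*v^2 + 1). At (u, v) = (-3/2, -1): K = 16/22201.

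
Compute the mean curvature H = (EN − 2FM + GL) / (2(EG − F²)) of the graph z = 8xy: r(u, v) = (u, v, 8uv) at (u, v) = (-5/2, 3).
H = 3840*sqrt(977)/954529

With E = 64*v^2 + 1, F = 64*u*v, G = 64*u^2 + 1, L = 0, M = 8/sqrt(64*u^2 + 64*v^2 + 1), N = 0, assemble
  H = (EN − 2FM + GL) / (2(EG − F²)) = -512*u*v/(64*u^2 + 64*v^2 + 1)^(3/2).
At (u, v) = (-5/2, 3): H = 3840*sqrt(977)/954529.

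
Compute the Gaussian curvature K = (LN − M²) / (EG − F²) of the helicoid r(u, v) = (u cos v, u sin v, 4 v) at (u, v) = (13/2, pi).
K = -256/54289

Coefficients of the first fundamental form: E = 1, F = 0, G = u^2 + 16.
Coefficients of the second fundamental form: L = 0, M = -4/sqrt(u^2 + 16), N = 0.
Assemble K = (LN − M²)/(EG − F²) = -16/(u^2 + 16)^2. At (u, v) = (13/2, pi): K = -256/54289.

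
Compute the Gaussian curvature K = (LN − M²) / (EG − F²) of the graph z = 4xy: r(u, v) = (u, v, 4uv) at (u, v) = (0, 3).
K = -16/21025

Coefficients of the first fundamental form: E = 16*v^2 + 1, F = 16*u*v, G = 16*u^2 + 1.
Coefficients of the second fundamental form: L = 0, M = 4/sqrt(16*u^2 + 16*v^2 + 1), N = 0.
Assemble K = (LN − M²)/(EG − F²) = -16/(256*u^4 + 512*u^2*v^2 + 32*u^2 + 256*v^4 + 32*v^2 + 1). At (u, v) = (0, 3): K = -16/21025.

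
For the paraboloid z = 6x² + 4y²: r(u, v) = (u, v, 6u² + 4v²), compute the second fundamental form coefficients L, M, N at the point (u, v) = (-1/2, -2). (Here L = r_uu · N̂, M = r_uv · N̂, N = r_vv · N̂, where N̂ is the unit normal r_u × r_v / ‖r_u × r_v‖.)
L = 12*sqrt(293)/293;  M = 0;  N = 8*sqrt(293)/293

Compute the unit normal N̂(u, v) = (-12*u/sqrt(144*u^2 + 64*v^2 + 1), -8*v/sqrt(144*u^2 + 64*v^2 + 1), 1/sqrt(144*u^2 + 64*v^2 + 1)), and the second partials r_uu, r_uv, r_vv. Take dot products:
  L(u, v) = r_uu · N̂ = 12/sqrt(144*u^2 + 64*v^2 + 1),
  M(u, v) = r_uv · N̂ = 0,
  N(u, v) = r_vv · N̂ = 8/sqrt(144*u^2 + 64*v^2 + 1).
Evaluating at (u, v) = (-1/2, -2):
  L = 12*sqrt(293)/293, M = 0, N = 8*sqrt(293)/293.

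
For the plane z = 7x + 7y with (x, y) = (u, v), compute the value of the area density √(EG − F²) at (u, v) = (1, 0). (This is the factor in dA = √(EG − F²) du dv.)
√(EG − F²)|_{(1, 0)} = 3*sqrt(11)

E = 50, F = 49, G = 50, so EG − F² = 99. Taking the positive square root: √(EG − F²) = 3*sqrt(11). At (u, v) = (1, 0): 3*sqrt(11).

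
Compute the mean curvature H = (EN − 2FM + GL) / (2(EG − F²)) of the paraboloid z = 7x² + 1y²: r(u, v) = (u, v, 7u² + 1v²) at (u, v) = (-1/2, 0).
H = 57*sqrt(2)/500

With E = 196*u^2 + 1, F = 28*u*v, G = 4*v^2 + 1, L = 14/sqrt(196*u^2 + 4*v^2 + 1), M = 0, N = 2/sqrt(196*u^2 + 4*v^2 + 1), assemble
  H = (EN − 2FM + GL) / (2(EG − F²)) = 4*(49*u^2 + 7*v^2 + 2)/(196*u^2 + 4*v^2 + 1)^(3/2).
At (u, v) = (-1/2, 0): H = 57*sqrt(2)/500.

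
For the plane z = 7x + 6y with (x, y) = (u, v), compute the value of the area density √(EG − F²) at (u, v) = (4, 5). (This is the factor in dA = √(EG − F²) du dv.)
√(EG − F²)|_{(4, 5)} = sqrt(86)

E = 50, F = 42, G = 37, so EG − F² = 86. Taking the positive square root: √(EG − F²) = sqrt(86). At (u, v) = (4, 5): sqrt(86).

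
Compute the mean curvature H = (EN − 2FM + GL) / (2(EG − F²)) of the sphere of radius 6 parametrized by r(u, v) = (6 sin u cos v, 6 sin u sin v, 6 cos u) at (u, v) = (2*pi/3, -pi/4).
H = -1/6

With E = 36, F = 0, G = 36*sin(u)^2, L = -6*sin(u)/Abs(sin(u)), M = 0, N = -6*sin(u)^3/Abs(sin(u)), assemble
  H = (EN − 2FM + GL) / (2(EG − F²)) = -sin(u)/(6*Abs(sin(u))).
At (u, v) = (2*pi/3, -pi/4): H = -1/6.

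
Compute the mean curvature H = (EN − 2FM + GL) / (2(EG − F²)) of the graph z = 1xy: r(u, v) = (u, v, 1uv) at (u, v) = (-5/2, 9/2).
H = 9*sqrt(110)/1210

With E = v^2 + 1, F = u*v, G = u^2 + 1, L = 0, M = 1/sqrt(u^2 + v^2 + 1), N = 0, assemble
  H = (EN − 2FM + GL) / (2(EG − F²)) = -u*v/(u^2 + v^2 + 1)^(3/2).
At (u, v) = (-5/2, 9/2): H = 9*sqrt(110)/1210.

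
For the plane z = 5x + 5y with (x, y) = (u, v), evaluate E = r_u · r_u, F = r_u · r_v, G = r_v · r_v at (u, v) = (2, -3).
E = 26;  F = 25;  G = 26

Partials: r_u = (1, 0, 5), r_v = (0, 1, 5). As functions of (u, v):
  E = r_u · r_u = 26,
  F = r_u · r_v = 25,
  G = r_v · r_v = 26.
Evaluating at (u, v) = (2, -3): E = 26, F = 25, G = 26.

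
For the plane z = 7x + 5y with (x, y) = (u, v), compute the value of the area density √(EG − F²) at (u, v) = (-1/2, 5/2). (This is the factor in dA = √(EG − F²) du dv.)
√(EG − F²)|_{(-1/2, 5/2)} = 5*sqrt(3)

E = 50, F = 35, G = 26, so EG − F² = 75. Taking the positive square root: √(EG − F²) = 5*sqrt(3). At (u, v) = (-1/2, 5/2): 5*sqrt(3).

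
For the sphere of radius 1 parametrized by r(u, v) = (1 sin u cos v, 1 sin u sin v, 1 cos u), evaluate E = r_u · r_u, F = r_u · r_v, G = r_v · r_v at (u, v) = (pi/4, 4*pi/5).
E = 1;  F = 0;  G = 1/2

Partials: r_u = (cos(u)*cos(v), sin(v)*cos(u), -sin(u)), r_v = (-sin(u)*sin(v), sin(u)*cos(v), 0). As functions of (u, v):
  E = r_u · r_u = 1,
  F = r_u · r_v = 0,
  G = r_v · r_v = sin(u)^2.
Evaluating at (u, v) = (pi/4, 4*pi/5): E = 1, F = 0, G = 1/2.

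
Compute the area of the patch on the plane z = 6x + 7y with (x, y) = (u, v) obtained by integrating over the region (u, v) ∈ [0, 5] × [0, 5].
Area = 25*sqrt(86)

Area = ∫∫ √(EG − F²) du dv with √(EG − F²) = sqrt(86). Integrating over [0, 5] × [0, 5] gives 25*sqrt(86).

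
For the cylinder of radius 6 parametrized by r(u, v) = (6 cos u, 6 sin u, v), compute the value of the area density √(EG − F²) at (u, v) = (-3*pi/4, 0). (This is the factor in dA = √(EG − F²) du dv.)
√(EG − F²)|_{(-3*pi/4, 0)} = 6

E = 36, F = 0, G = 1, so EG − F² = 36. Taking the positive square root: √(EG − F²) = 6. At (u, v) = (-3*pi/4, 0): 6.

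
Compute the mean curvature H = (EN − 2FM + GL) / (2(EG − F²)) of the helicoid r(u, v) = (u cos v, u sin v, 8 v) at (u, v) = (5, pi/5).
H = 0

With E = 1, F = 0, G = u^2 + 64, L = 0, M = -8/sqrt(u^2 + 64), N = 0, assemble
  H = (EN − 2FM + GL) / (2(EG − F²)) = 0.
At (u, v) = (5, pi/5): H = 0.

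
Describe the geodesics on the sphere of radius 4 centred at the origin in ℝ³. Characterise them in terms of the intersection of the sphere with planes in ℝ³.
Geodesics on the sphere of radius 4 are great circles — circles of radius 4 obtained as the intersection of the sphere with planes through the origin (the centre of the sphere).

A curve α(t) of nonzero constant speed on the sphere of radius 4 is a geodesic iff its acceleration α̈ is everywhere normal to the surface, i.e. parallel to the radial vector α(t). Then d/dt(α × α̇) = α̇ × α̇ + α × α̈ = 0, so α × α̇ is a constant vector n ≠ 0 and α(t) · n = 0 for all t: α lies in the plane through the origin with normal n. The intersection of that plane with the sphere is a circle of radius 4 (a great circle). Conversely, a great circle traversed at constant speed has centripetal acceleration pointing at the origin, hence normal to the sphere, so every great circle is a geodesic.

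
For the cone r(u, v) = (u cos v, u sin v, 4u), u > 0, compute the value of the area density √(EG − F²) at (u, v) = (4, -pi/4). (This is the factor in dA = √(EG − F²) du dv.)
√(EG − F²)|_{(4, -pi/4)} = 4*sqrt(17)

E = 17, F = 0, G = u^2, so EG − F² = 17*u^2. Taking the positive square root: √(EG − F²) = sqrt(17)*Abs(u). At (u, v) = (4, -pi/4): 4*sqrt(17).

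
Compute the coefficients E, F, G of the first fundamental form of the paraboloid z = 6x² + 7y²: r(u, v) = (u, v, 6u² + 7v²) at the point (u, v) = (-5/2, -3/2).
E = 901;  F = 630;  G = 442

Partials: r_u = (1, 0, 12*u), r_v = (0, 1, 14*v). As functions of (u, v):
  E = r_u · r_u = 144*u^2 + 1,
  F = r_u · r_v = 168*u*v,
  G = r_v · r_v = 196*v^2 + 1.
Evaluating at (u, v) = (-5/2, -3/2): E = 901, F = 630, G = 442.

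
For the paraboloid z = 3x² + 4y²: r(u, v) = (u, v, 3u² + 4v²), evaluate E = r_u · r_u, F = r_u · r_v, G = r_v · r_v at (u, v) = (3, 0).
E = 325;  F = 0;  G = 1

Partials: r_u = (1, 0, 6*u), r_v = (0, 1, 8*v). As functions of (u, v):
  E = r_u · r_u = 36*u^2 + 1,
  F = r_u · r_v = 48*u*v,
  G = r_v · r_v = 64*v^2 + 1.
Evaluating at (u, v) = (3, 0): E = 325, F = 0, G = 1.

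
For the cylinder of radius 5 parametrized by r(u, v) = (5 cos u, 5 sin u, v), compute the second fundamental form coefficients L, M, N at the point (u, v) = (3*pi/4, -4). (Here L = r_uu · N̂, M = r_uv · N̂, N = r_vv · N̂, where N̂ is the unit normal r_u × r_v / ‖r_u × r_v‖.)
L = -5;  M = 0;  N = 0

Compute the unit normal N̂(u, v) = (cos(u), sin(u), 0), and the second partials r_uu, r_uv, r_vv. Take dot products:
  L(u, v) = r_uu · N̂ = -5,
  M(u, v) = r_uv · N̂ = 0,
  N(u, v) = r_vv · N̂ = 0.
Evaluating at (u, v) = (3*pi/4, -4):
  L = -5, M = 0, N = 0.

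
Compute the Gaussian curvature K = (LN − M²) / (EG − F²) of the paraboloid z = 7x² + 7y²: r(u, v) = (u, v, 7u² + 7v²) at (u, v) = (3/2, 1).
K = 49/101761

Coefficients of the first fundamental form: E = 196*u^2 + 1, F = 196*u*v, G = 196*v^2 + 1.
Coefficients of the second fundamental form: L = 14/sqrt(196*u^2 + 196*v^2 + 1), M = 0, N = 14/sqrt(196*u^2 + 196*v^2 + 1).
Assemble K = (LN − M²)/(EG − F²) = 196/(38416*u^4 + 76832*u^2*v^2 + 392*u^2 + 38416*v^4 + 392*v^2 + 1). At (u, v) = (3/2, 1): K = 49/101761.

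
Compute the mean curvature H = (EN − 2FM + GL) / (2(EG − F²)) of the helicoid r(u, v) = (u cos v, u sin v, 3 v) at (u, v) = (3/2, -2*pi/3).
H = 0

With E = 1, F = 0, G = u^2 + 9, L = 0, M = -3/sqrt(u^2 + 9), N = 0, assemble
  H = (EN − 2FM + GL) / (2(EG − F²)) = 0.
At (u, v) = (3/2, -2*pi/3): H = 0.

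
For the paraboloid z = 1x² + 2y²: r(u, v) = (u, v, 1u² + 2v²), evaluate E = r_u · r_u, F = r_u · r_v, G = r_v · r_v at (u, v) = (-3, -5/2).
E = 37;  F = 60;  G = 101

Partials: r_u = (1, 0, 2*u), r_v = (0, 1, 4*v). As functions of (u, v):
  E = r_u · r_u = 4*u^2 + 1,
  F = r_u · r_v = 8*u*v,
  G = r_v · r_v = 16*v^2 + 1.
Evaluating at (u, v) = (-3, -5/2): E = 37, F = 60, G = 101.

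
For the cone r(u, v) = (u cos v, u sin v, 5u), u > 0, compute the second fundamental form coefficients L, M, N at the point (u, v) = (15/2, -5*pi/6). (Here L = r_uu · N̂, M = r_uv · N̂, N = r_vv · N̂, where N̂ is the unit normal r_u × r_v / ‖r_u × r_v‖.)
L = 0;  M = 0;  N = 75*sqrt(26)/52

Compute the unit normal N̂(u, v) = (-5*sqrt(26)*u*cos(v)/(26*Abs(u)), -5*sqrt(26)*u*sin(v)/(26*Abs(u)), sqrt(26)*u/(26*Abs(u))), and the second partials r_uu, r_uv, r_vv. Take dot products:
  L(u, v) = r_uu · N̂ = 0,
  M(u, v) = r_uv · N̂ = 0,
  N(u, v) = r_vv · N̂ = 5*sqrt(26)*u^2/(26*Abs(u)).
Evaluating at (u, v) = (15/2, -5*pi/6):
  L = 0, M = 0, N = 75*sqrt(26)/52.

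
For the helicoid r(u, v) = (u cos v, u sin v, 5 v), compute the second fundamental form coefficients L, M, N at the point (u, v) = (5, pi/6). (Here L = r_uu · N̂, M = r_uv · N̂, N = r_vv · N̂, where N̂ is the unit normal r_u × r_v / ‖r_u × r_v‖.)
L = 0;  M = -sqrt(2)/2;  N = 0

Compute the unit normal N̂(u, v) = (5*sin(v)/sqrt(u^2 + 25), -5*cos(v)/sqrt(u^2 + 25), u/sqrt(u^2 + 25)), and the second partials r_uu, r_uv, r_vv. Take dot products:
  L(u, v) = r_uu · N̂ = 0,
  M(u, v) = r_uv · N̂ = -5/sqrt(u^2 + 25),
  N(u, v) = r_vv · N̂ = 0.
Evaluating at (u, v) = (5, pi/6):
  L = 0, M = -sqrt(2)/2, N = 0.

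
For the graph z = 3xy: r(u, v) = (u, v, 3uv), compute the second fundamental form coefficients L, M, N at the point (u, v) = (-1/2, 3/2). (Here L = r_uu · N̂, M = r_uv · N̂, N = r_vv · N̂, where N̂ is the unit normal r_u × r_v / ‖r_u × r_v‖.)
L = 0;  M = 3*sqrt(94)/47;  N = 0

Compute the unit normal N̂(u, v) = (-3*v/sqrt(9*u^2 + 9*v^2 + 1), -3*u/sqrt(9*u^2 + 9*v^2 + 1), 1/sqrt(9*u^2 + 9*v^2 + 1)), and the second partials r_uu, r_uv, r_vv. Take dot products:
  L(u, v) = r_uu · N̂ = 0,
  M(u, v) = r_uv · N̂ = 3/sqrt(9*u^2 + 9*v^2 + 1),
  N(u, v) = r_vv · N̂ = 0.
Evaluating at (u, v) = (-1/2, 3/2):
  L = 0, M = 3*sqrt(94)/47, N = 0.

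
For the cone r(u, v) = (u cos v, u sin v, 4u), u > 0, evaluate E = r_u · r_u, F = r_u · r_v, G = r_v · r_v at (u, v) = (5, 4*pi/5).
E = 17;  F = 0;  G = 25

Partials: r_u = (cos(v), sin(v), 4), r_v = (-u*sin(v), u*cos(v), 0). As functions of (u, v):
  E = r_u · r_u = 17,
  F = r_u · r_v = 0,
  G = r_v · r_v = u^2.
Evaluating at (u, v) = (5, 4*pi/5): E = 17, F = 0, G = 25.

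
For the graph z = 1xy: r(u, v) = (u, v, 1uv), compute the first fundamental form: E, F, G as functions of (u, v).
E = v^2 + 1;  F = u*v;  G = u^2 + 1

Compute partials: r_u = (1, 0, v), r_v = (0, 1, u). Then
  E = r_u · r_u = v^2 + 1,
  F = r_u · r_v = u*v,
  G = r_v · r_v = u^2 + 1.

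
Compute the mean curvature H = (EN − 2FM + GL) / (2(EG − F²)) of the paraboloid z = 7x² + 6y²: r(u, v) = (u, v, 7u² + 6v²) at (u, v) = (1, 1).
H = 2197*sqrt(341)/116281

With E = 196*u^2 + 1, F = 168*u*v, G = 144*v^2 + 1, L = 14/sqrt(196*u^2 + 144*v^2 + 1), M = 0, N = 12/sqrt(196*u^2 + 144*v^2 + 1), assemble
  H = (EN − 2FM + GL) / (2(EG − F²)) = (1176*u^2 + 1008*v^2 + 13)/(196*u^2 + 144*v^2 + 1)^(3/2).
At (u, v) = (1, 1): H = 2197*sqrt(341)/116281.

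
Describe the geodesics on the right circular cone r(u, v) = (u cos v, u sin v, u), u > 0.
The cone is flat away from the apex (K = 0). Slitting along a generator and unrolling gives an isometry to a sector of the plane; geodesics are the pre-images of straight lines in that sector. In particular, generators (v = const) are geodesics, and generic geodesics spiral from a minimum-distance point before returning to infinity.

For this cone, E = 2, F = 0, G = u², so EG − F² = 2u² > 0 (u > 0), and direct computation gives K = 0 away from the apex. Flatness lets us unroll the cone along a generator into a planar sector of angle 2π/√2 = π√2 ≈ 4.44 rad; geodesics on the cone are exactly the curves that develop to straight lines in this sector. Generators (v = const) develop to rays through the sector's vertex and are geodesics; the circles u = const develop to circular arcs and are not geodesics.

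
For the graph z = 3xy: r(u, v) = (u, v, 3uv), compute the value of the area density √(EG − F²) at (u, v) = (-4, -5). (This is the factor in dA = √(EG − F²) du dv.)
√(EG − F²)|_{(-4, -5)} = sqrt(370)

E = 9*v^2 + 1, F = 9*u*v, G = 9*u^2 + 1, so EG − F² = 9*u^2 + 9*v^2 + 1. Taking the positive square root: √(EG − F²) = sqrt(9*u^2 + 9*v^2 + 1). At (u, v) = (-4, -5): sqrt(370).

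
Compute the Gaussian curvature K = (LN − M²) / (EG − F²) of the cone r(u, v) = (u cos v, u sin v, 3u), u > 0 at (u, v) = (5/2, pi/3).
K = 0

Coefficients of the first fundamental form: E = 10, F = 0, G = u^2.
Coefficients of the second fundamental form: L = 0, M = 0, N = 3*sqrt(10)*u^2/(10*Abs(u)).
Assemble K = (LN − M²)/(EG − F²) = 0. At (u, v) = (5/2, pi/3): K = 0.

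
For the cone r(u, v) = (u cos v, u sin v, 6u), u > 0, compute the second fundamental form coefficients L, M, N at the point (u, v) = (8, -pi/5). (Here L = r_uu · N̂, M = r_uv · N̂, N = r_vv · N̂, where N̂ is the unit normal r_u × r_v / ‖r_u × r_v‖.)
L = 0;  M = 0;  N = 48*sqrt(37)/37

Compute the unit normal N̂(u, v) = (-6*sqrt(37)*u*cos(v)/(37*Abs(u)), -6*sqrt(37)*u*sin(v)/(37*Abs(u)), sqrt(37)*u/(37*Abs(u))), and the second partials r_uu, r_uv, r_vv. Take dot products:
  L(u, v) = r_uu · N̂ = 0,
  M(u, v) = r_uv · N̂ = 0,
  N(u, v) = r_vv · N̂ = 6*sqrt(37)*u^2/(37*Abs(u)).
Evaluating at (u, v) = (8, -pi/5):
  L = 0, M = 0, N = 48*sqrt(37)/37.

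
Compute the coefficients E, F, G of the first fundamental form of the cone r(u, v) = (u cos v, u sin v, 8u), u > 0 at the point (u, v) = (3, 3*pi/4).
E = 65;  F = 0;  G = 9

Partials: r_u = (cos(v), sin(v), 8), r_v = (-u*sin(v), u*cos(v), 0). As functions of (u, v):
  E = r_u · r_u = 65,
  F = r_u · r_v = 0,
  G = r_v · r_v = u^2.
Evaluating at (u, v) = (3, 3*pi/4): E = 65, F = 0, G = 9.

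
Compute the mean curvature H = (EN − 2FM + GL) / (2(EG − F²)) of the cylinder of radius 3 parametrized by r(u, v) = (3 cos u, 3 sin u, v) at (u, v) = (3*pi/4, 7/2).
H = -1/6

With E = 9, F = 0, G = 1, L = -3, M = 0, N = 0, assemble
  H = (EN − 2FM + GL) / (2(EG − F²)) = -1/6.
At (u, v) = (3*pi/4, 7/2): H = -1/6.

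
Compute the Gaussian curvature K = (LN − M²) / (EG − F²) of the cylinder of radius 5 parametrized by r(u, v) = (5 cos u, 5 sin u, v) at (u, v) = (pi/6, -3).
K = 0

Coefficients of the first fundamental form: E = 25, F = 0, G = 1.
Coefficients of the second fundamental form: L = -5, M = 0, N = 0.
Assemble K = (LN − M²)/(EG − F²) = 0. At (u, v) = (pi/6, -3): K = 0.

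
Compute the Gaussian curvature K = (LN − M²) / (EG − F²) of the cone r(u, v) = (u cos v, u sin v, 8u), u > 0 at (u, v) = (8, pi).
K = 0

Coefficients of the first fundamental form: E = 65, F = 0, G = u^2.
Coefficients of the second fundamental form: L = 0, M = 0, N = 8*sqrt(65)*u^2/(65*Abs(u)).
Assemble K = (LN − M²)/(EG − F²) = 0. At (u, v) = (8, pi): K = 0.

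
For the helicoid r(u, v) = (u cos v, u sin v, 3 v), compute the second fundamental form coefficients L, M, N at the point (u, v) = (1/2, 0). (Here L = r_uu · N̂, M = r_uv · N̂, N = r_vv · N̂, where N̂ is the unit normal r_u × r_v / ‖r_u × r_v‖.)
L = 0;  M = -6*sqrt(37)/37;  N = 0

Compute the unit normal N̂(u, v) = (3*sin(v)/sqrt(u^2 + 9), -3*cos(v)/sqrt(u^2 + 9), u/sqrt(u^2 + 9)), and the second partials r_uu, r_uv, r_vv. Take dot products:
  L(u, v) = r_uu · N̂ = 0,
  M(u, v) = r_uv · N̂ = -3/sqrt(u^2 + 9),
  N(u, v) = r_vv · N̂ = 0.
Evaluating at (u, v) = (1/2, 0):
  L = 0, M = -6*sqrt(37)/37, N = 0.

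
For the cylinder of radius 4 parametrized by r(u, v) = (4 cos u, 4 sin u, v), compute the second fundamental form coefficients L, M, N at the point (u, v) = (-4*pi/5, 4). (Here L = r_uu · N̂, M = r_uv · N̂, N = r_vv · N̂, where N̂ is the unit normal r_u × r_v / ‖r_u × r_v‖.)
L = -4;  M = 0;  N = 0

Compute the unit normal N̂(u, v) = (cos(u), sin(u), 0), and the second partials r_uu, r_uv, r_vv. Take dot products:
  L(u, v) = r_uu · N̂ = -4,
  M(u, v) = r_uv · N̂ = 0,
  N(u, v) = r_vv · N̂ = 0.
Evaluating at (u, v) = (-4*pi/5, 4):
  L = -4, M = 0, N = 0.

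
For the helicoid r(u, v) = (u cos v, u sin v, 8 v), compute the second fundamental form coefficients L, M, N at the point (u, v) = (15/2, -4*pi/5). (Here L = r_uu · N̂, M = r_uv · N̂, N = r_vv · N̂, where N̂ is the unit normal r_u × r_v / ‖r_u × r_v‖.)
L = 0;  M = -16*sqrt(481)/481;  N = 0

Compute the unit normal N̂(u, v) = (8*sin(v)/sqrt(u^2 + 64), -8*cos(v)/sqrt(u^2 + 64), u/sqrt(u^2 + 64)), and the second partials r_uu, r_uv, r_vv. Take dot products:
  L(u, v) = r_uu · N̂ = 0,
  M(u, v) = r_uv · N̂ = -8/sqrt(u^2 + 64),
  N(u, v) = r_vv · N̂ = 0.
Evaluating at (u, v) = (15/2, -4*pi/5):
  L = 0, M = -16*sqrt(481)/481, N = 0.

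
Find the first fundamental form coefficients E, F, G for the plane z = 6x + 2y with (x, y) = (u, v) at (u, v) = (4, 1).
E = 37;  F = 12;  G = 5

Partials: r_u = (1, 0, 6), r_v = (0, 1, 2). As functions of (u, v):
  E = r_u · r_u = 37,
  F = r_u · r_v = 12,
  G = r_v · r_v = 5.
Evaluating at (u, v) = (4, 1): E = 37, F = 12, G = 5.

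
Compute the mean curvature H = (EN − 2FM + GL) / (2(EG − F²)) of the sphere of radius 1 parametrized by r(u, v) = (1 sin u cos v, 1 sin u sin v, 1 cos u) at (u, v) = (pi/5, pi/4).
H = -1

With E = 1, F = 0, G = sin(u)^2, L = -sin(u)/Abs(sin(u)), M = 0, N = -sin(u)^3/Abs(sin(u)), assemble
  H = (EN − 2FM + GL) / (2(EG − F²)) = -sin(u)/Abs(sin(u)).
At (u, v) = (pi/5, pi/4): H = -1.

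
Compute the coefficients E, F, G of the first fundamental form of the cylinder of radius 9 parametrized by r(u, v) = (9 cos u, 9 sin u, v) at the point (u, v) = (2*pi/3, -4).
E = 81;  F = 0;  G = 1

Partials: r_u = (-9*sin(u), 9*cos(u), 0), r_v = (0, 0, 1). As functions of (u, v):
  E = r_u · r_u = 81,
  F = r_u · r_v = 0,
  G = r_v · r_v = 1.
Evaluating at (u, v) = (2*pi/3, -4): E = 81, F = 0, G = 1.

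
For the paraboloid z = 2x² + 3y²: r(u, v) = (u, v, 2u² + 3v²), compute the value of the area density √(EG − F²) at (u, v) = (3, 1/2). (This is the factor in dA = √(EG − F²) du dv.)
√(EG − F²)|_{(3, 1/2)} = sqrt(154)

E = 16*u^2 + 1, F = 24*u*v, G = 36*v^2 + 1, so EG − F² = 16*u^2 + 36*v^2 + 1. Taking the positive square root: √(EG − F²) = sqrt(16*u^2 + 36*v^2 + 1). At (u, v) = (3, 1/2): sqrt(154).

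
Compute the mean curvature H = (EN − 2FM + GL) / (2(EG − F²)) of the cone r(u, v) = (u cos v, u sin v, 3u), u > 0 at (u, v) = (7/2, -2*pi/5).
H = 3*sqrt(10)/70

With E = 10, F = 0, G = u^2, L = 0, M = 0, N = 3*sqrt(10)*u^2/(10*Abs(u)), assemble
  H = (EN − 2FM + GL) / (2(EG − F²)) = 3*sqrt(10)/(20*Abs(u)).
At (u, v) = (7/2, -2*pi/5): H = 3*sqrt(10)/70.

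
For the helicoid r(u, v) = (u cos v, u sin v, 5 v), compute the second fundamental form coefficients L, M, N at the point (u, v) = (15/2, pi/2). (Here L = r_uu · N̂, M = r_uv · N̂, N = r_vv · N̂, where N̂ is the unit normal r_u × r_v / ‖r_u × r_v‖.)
L = 0;  M = -2*sqrt(13)/13;  N = 0

Compute the unit normal N̂(u, v) = (5*sin(v)/sqrt(u^2 + 25), -5*cos(v)/sqrt(u^2 + 25), u/sqrt(u^2 + 25)), and the second partials r_uu, r_uv, r_vv. Take dot products:
  L(u, v) = r_uu · N̂ = 0,
  M(u, v) = r_uv · N̂ = -5/sqrt(u^2 + 25),
  N(u, v) = r_vv · N̂ = 0.
Evaluating at (u, v) = (15/2, pi/2):
  L = 0, M = -2*sqrt(13)/13, N = 0.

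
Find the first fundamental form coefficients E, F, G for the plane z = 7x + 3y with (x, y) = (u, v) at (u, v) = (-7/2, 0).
E = 50;  F = 21;  G = 10

Partials: r_u = (1, 0, 7), r_v = (0, 1, 3). As functions of (u, v):
  E = r_u · r_u = 50,
  F = r_u · r_v = 21,
  G = r_v · r_v = 10.
Evaluating at (u, v) = (-7/2, 0): E = 50, F = 21, G = 10.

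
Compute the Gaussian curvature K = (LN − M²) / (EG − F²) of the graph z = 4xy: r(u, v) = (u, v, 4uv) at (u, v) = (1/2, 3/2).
K = -16/1681

Coefficients of the first fundamental form: E = 16*v^2 + 1, F = 16*u*v, G = 16*u^2 + 1.
Coefficients of the second fundamental form: L = 0, M = 4/sqrt(16*u^2 + 16*v^2 + 1), N = 0.
Assemble K = (LN − M²)/(EG − F²) = -16/(256*u^4 + 512*u^2*v^2 + 32*u^2 + 256*v^4 + 32*v^2 + 1). At (u, v) = (1/2, 3/2): K = -16/1681.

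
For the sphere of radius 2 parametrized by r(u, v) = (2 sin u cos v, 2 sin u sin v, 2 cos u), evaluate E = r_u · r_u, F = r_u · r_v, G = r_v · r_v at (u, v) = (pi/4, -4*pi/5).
E = 4;  F = 0;  G = 2

Partials: r_u = (2*cos(u)*cos(v), 2*sin(v)*cos(u), -2*sin(u)), r_v = (-2*sin(u)*sin(v), 2*sin(u)*cos(v), 0). As functions of (u, v):
  E = r_u · r_u = 4,
  F = r_u · r_v = 0,
  G = r_v · r_v = 4*sin(u)^2.
Evaluating at (u, v) = (pi/4, -4*pi/5): E = 4, F = 0, G = 2.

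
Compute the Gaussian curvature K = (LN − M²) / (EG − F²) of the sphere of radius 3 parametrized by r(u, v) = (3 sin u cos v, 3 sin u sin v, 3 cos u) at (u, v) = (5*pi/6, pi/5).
K = 1/9

Coefficients of the first fundamental form: E = 9, F = 0, G = 9*sin(u)^2.
Coefficients of the second fundamental form: L = -3*sin(u)/Abs(sin(u)), M = 0, N = -3*sin(u)^3/Abs(sin(u)).
Assemble K = (LN − M²)/(EG − F²) = 1/9. At (u, v) = (5*pi/6, pi/5): K = 1/9.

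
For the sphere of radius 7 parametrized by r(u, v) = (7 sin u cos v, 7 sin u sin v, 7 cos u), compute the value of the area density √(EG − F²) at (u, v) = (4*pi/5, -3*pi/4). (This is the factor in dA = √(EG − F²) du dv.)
√(EG − F²)|_{(4*pi/5, -3*pi/4)} = 49*sqrt(10 - 2*sqrt(5))/4

E = 49, F = 0, G = 49*sin(u)^2, so EG − F² = 2401*sin(u)^2. Taking the positive square root: √(EG − F²) = 49*Abs(sin(u)). At (u, v) = (4*pi/5, -3*pi/4): 49*sqrt(10 - 2*sqrt(5))/4.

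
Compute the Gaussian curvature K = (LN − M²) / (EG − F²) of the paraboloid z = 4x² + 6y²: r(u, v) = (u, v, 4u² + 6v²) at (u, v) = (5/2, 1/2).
K = 96/190969

Coefficients of the first fundamental form: E = 64*u^2 + 1, F = 96*u*v, G = 144*v^2 + 1.
Coefficients of the second fundamental form: L = 8/sqrt(64*u^2 + 144*v^2 + 1), M = 0, N = 12/sqrt(64*u^2 + 144*v^2 + 1).
Assemble K = (LN − M²)/(EG − F²) = 96/(4096*u^4 + 18432*u^2*v^2 + 128*u^2 + 20736*v^4 + 288*v^2 + 1). At (u, v) = (5/2, 1/2): K = 96/190969.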